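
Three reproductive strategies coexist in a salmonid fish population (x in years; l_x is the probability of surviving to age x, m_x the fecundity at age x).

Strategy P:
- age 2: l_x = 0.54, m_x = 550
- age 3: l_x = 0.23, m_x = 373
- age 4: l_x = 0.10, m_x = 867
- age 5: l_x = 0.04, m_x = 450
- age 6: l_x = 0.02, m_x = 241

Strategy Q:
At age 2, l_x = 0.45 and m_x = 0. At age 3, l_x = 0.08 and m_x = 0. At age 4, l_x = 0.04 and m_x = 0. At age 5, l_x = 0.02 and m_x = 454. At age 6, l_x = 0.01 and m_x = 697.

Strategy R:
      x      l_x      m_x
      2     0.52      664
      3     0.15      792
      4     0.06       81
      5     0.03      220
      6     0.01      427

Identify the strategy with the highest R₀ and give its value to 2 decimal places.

492.31

Strategy P: R₀ = 0.54×550 + 0.23×373 + 0.10×867 + 0.04×450 + 0.02×241 = 492.3100
Strategy Q: R₀ = 0.45×0 + 0.08×0 + 0.04×0 + 0.02×454 + 0.01×697 = 16.0500
Strategy R: R₀ = 0.52×664 + 0.15×792 + 0.06×81 + 0.03×220 + 0.01×427 = 479.8100
Highest R₀: strategy P with 492.3100.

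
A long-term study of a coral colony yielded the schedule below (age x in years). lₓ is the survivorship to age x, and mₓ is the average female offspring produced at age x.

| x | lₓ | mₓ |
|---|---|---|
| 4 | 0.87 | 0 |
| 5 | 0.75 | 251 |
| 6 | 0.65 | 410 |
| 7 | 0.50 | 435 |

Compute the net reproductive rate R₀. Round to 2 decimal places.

R₀ = Σ lₓ mₓ:
  age 4: 0.87 × 0 = 0.0000
  age 5: 0.75 × 251 = 188.2500
  age 6: 0.65 × 410 = 266.5000
  age 7: 0.50 × 435 = 217.5000
R₀ = 0.0000 + 188.2500 + 266.5000 + 217.5000 = 672.2500

672.25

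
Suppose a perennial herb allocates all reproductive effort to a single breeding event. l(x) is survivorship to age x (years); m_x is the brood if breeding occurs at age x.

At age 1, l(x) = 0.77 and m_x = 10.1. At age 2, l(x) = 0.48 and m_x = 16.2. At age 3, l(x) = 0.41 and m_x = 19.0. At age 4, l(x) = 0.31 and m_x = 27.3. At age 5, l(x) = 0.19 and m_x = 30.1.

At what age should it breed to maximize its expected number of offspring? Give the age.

4

Expected offspring if breeding at age x = l(x) × m_x:
  age 1: 0.77 × 10.1 = 7.777
  age 2: 0.48 × 16.2 = 7.776
  age 3: 0.41 × 19.0 = 7.790
  age 4: 0.31 × 27.3 = 8.463
  age 5: 0.19 × 30.1 = 5.719
Maximum at age 4 (8.463).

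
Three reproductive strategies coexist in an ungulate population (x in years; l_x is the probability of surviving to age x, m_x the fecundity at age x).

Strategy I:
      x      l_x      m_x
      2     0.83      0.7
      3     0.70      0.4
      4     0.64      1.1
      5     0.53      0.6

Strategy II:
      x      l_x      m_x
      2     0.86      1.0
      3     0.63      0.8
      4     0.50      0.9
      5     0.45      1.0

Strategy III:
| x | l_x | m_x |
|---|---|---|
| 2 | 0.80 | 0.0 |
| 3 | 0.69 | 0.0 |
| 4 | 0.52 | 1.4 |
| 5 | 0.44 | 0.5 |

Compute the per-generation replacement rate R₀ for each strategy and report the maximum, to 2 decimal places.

2.26

Strategy I: R₀ = 0.83×0.7 + 0.70×0.4 + 0.64×1.1 + 0.53×0.6 = 1.8830
Strategy II: R₀ = 0.86×1.0 + 0.63×0.8 + 0.50×0.9 + 0.45×1.0 = 2.2640
Strategy III: R₀ = 0.80×0.0 + 0.69×0.0 + 0.52×1.4 + 0.44×0.5 = 0.9480
Highest R₀: strategy II with 2.2640.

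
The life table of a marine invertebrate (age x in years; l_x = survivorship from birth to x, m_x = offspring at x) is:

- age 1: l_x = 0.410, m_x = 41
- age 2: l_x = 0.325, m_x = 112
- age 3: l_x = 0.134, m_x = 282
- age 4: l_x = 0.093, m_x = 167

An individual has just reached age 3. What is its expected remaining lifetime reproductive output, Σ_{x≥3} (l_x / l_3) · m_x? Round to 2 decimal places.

l_3 = 0.134. Conditional survival from age 3 to x is l_x / l_3.
  x=3: (0.134/0.134) × 282 = 282.0000
  x=4: (0.093/0.134) × 167 = 115.9030
Sum = 282.0000 + 115.9030 = 397.9030

397.90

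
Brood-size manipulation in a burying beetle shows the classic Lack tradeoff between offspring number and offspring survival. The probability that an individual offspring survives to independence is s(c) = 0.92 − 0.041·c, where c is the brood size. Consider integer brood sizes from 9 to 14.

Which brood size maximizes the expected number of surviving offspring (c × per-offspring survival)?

Expected surviving offspring = c × s(c):
  c=9: 9 × 0.551 = 4.959
  c=10: 10 × 0.510 = 5.100
  c=11: 11 × 0.469 = 5.159
  c=12: 12 × 0.428 = 5.136
  c=13: 13 × 0.387 = 5.031
  c=14: 14 × 0.346 = 4.844
Maximum at c = 11 (5.159 surviving offspring).

11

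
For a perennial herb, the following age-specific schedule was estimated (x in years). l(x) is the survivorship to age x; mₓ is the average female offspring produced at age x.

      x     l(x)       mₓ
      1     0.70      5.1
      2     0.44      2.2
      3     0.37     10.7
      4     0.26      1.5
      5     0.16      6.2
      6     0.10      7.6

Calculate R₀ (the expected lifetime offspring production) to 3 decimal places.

R₀ = Σ l(x) mₓ:
  age 1: 0.70 × 5.1 = 3.5700
  age 2: 0.44 × 2.2 = 0.9680
  age 3: 0.37 × 10.7 = 3.9590
  age 4: 0.26 × 1.5 = 0.3900
  age 5: 0.16 × 6.2 = 0.9920
  age 6: 0.10 × 7.6 = 0.7600
R₀ = 3.5700 + 0.9680 + 3.9590 + 0.3900 + 0.9920 + 0.7600 = 10.6390

10.639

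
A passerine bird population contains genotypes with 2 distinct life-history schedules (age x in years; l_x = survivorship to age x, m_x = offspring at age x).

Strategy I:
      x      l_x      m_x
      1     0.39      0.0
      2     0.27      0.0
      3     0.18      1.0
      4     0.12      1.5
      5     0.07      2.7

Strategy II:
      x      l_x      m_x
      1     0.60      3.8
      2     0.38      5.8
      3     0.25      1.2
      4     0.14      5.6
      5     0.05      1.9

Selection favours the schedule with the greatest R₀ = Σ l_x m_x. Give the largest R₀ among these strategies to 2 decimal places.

5.66

Strategy I: R₀ = 0.39×0.0 + 0.27×0.0 + 0.18×1.0 + 0.12×1.5 + 0.07×2.7 = 0.5490
Strategy II: R₀ = 0.60×3.8 + 0.38×5.8 + 0.25×1.2 + 0.14×5.6 + 0.05×1.9 = 5.6630
Highest R₀: strategy II with 5.6630.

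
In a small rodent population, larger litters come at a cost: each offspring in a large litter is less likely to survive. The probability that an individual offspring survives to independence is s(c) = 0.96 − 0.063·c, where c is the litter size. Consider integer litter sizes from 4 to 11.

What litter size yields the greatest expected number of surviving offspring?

8

Expected surviving offspring = c × s(c):
  c=4: 4 × 0.708 = 2.832
  c=5: 5 × 0.645 = 3.225
  c=6: 6 × 0.582 = 3.492
  c=7: 7 × 0.519 = 3.633
  c=8: 8 × 0.456 = 3.648
  c=9: 9 × 0.393 = 3.537
  c=10: 10 × 0.330 = 3.300
  c=11: 11 × 0.267 = 2.937
Maximum at c = 8 (3.648 surviving offspring).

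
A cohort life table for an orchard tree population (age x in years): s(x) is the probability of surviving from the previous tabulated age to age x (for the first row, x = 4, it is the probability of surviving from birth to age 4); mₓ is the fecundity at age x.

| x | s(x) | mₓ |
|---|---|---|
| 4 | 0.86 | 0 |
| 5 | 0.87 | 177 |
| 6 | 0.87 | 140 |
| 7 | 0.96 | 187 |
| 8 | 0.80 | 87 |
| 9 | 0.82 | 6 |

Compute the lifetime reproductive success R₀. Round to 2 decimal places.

Survivorship from birth: l_x = s_4·s_5·…·s_x.
  l_4 = 0.86000
  l_5 = 0.74820
  l_6 = 0.65093
  l_7 = 0.62490
  l_8 = 0.49992
  l_9 = 0.40993
R₀ = Σ l_x mₓ:
  age 4: 0.86000 × 0 = 0.0000
  age 5: 0.74820 × 177 = 132.4314
  age 6: 0.65093 × 140 = 91.1302
  age 7: 0.62490 × 187 = 116.8563
  age 8: 0.49992 × 87 = 43.4930
  age 9: 0.40993 × 6 = 2.4596
R₀ = 0.0000 + 132.4314 + 91.1302 + 116.8563 + 43.4930 + 2.4596 = 386.3705

386.37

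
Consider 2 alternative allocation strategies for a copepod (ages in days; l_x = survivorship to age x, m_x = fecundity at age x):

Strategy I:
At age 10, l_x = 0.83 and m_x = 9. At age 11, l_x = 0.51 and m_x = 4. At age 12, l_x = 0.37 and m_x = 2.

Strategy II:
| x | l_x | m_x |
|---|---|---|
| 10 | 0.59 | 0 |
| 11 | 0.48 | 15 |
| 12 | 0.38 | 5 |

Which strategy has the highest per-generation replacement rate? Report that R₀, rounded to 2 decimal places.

10.25

Strategy I: R₀ = 0.83×9 + 0.51×4 + 0.37×2 = 10.2500
Strategy II: R₀ = 0.59×0 + 0.48×15 + 0.38×5 = 9.1000
Highest R₀: strategy I with 10.2500.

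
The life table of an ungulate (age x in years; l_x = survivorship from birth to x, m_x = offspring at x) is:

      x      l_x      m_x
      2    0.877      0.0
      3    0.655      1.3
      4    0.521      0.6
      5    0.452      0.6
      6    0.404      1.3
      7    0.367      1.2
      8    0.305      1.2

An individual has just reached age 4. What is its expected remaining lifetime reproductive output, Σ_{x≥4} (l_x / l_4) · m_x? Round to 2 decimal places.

l_4 = 0.521. Conditional survival from age 4 to x is l_x / l_4.
  x=4: (0.521/0.521) × 0.6 = 0.6000
  x=5: (0.452/0.521) × 0.6 = 0.5205
  x=6: (0.404/0.521) × 1.3 = 1.0081
  x=7: (0.367/0.521) × 1.2 = 0.8453
  x=8: (0.305/0.521) × 1.2 = 0.7025
Sum = 0.6000 + 0.5205 + 1.0081 + 0.8453 + 0.7025 = 3.6764

3.68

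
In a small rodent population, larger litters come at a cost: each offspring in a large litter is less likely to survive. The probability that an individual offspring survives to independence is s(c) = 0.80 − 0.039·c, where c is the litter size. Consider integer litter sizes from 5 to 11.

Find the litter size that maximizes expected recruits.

Expected recruits = c × s(c):
  c=5: 5 × 0.605 = 3.025
  c=6: 6 × 0.566 = 3.396
  c=7: 7 × 0.527 = 3.689
  c=8: 8 × 0.488 = 3.904
  c=9: 9 × 0.449 = 4.041
  c=10: 10 × 0.410 = 4.100
  c=11: 11 × 0.371 = 4.081
Maximum at c = 10 (4.100 recruits).

10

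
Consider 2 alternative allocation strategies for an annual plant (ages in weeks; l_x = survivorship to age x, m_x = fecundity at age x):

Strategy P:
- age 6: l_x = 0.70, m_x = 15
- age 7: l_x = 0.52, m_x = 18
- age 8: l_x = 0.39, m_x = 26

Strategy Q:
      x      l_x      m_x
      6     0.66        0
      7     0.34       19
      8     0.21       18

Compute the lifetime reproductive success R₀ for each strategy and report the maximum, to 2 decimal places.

Strategy P: R₀ = 0.70×15 + 0.52×18 + 0.39×26 = 30.0000
Strategy Q: R₀ = 0.66×0 + 0.34×19 + 0.21×18 = 10.2400
Highest R₀: strategy P with 30.0000.

30.00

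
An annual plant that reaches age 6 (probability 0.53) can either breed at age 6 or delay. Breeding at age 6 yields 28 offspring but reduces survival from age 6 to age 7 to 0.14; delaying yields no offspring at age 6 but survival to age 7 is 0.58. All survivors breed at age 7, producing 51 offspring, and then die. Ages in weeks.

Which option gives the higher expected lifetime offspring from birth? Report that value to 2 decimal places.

18.62

breed at age 6: R₀ = 0.53 × (28 + 0.14 × 51) = 0.53 × 35.1400 = 18.6242
delay to age 7: R₀ = 0.53 × (0.58 × 51) = 0.53 × 29.5800 = 15.6774
Higher: breed at age 6 (18.6242).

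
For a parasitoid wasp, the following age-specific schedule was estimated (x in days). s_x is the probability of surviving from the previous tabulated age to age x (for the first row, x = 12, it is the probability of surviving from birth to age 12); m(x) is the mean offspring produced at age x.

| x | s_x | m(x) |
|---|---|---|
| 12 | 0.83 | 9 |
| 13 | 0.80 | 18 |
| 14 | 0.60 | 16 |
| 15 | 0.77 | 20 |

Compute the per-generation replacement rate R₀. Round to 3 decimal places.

31.932

Survivorship from birth: l_x = s_12·s_13·…·s_x.
  l_12 = 0.83000
  l_13 = 0.66400
  l_14 = 0.39840
  l_15 = 0.30677
R₀ = Σ l_x m(x):
  age 12: 0.83000 × 9 = 7.4700
  age 13: 0.66400 × 18 = 11.9520
  age 14: 0.39840 × 16 = 6.3744
  age 15: 0.30677 × 20 = 6.1354
R₀ = 7.4700 + 11.9520 + 6.3744 + 6.1354 = 31.9318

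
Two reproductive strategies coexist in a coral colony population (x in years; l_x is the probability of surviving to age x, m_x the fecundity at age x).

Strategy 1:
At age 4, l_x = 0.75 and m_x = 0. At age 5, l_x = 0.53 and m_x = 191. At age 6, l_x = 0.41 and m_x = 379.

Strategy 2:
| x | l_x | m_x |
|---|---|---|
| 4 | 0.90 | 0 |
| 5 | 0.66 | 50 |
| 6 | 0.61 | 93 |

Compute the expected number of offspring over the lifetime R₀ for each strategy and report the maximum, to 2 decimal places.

256.62

Strategy 1: R₀ = 0.75×0 + 0.53×191 + 0.41×379 = 256.6200
Strategy 2: R₀ = 0.90×0 + 0.66×50 + 0.61×93 = 89.7300
Highest R₀: strategy 1 with 256.6200.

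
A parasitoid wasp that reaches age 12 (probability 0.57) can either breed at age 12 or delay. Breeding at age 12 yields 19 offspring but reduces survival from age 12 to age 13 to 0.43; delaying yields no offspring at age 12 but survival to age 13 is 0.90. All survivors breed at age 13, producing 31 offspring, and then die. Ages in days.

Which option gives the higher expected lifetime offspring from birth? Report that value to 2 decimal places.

18.43

breed at age 12: R₀ = 0.57 × (19 + 0.43 × 31) = 0.57 × 32.3300 = 18.4281
delay to age 13: R₀ = 0.57 × (0.90 × 31) = 0.57 × 27.9000 = 15.9030
Higher: breed at age 12 (18.4281).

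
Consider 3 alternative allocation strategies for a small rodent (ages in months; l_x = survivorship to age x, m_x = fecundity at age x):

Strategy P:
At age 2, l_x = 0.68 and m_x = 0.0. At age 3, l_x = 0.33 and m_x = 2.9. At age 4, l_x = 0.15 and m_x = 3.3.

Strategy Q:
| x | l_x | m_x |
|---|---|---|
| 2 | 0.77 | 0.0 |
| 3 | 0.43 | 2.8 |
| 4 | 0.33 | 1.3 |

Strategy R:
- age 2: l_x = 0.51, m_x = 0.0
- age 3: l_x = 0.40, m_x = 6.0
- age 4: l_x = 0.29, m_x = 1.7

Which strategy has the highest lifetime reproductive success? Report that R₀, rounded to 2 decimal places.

Strategy P: R₀ = 0.68×0.0 + 0.33×2.9 + 0.15×3.3 = 1.4520
Strategy Q: R₀ = 0.77×0.0 + 0.43×2.8 + 0.33×1.3 = 1.6330
Strategy R: R₀ = 0.51×0.0 + 0.40×6.0 + 0.29×1.7 = 2.8930
Highest R₀: strategy R with 2.8930.

2.89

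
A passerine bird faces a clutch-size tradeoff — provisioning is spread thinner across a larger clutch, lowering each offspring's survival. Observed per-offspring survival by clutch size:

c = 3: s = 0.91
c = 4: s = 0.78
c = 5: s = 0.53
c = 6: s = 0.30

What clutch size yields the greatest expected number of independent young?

Expected independent young = c × s(c):
  c=3: 3 × 0.91 = 2.730
  c=4: 4 × 0.78 = 3.120
  c=5: 5 × 0.53 = 2.650
  c=6: 6 × 0.30 = 1.800
Maximum at c = 4 (3.120 independent young).

4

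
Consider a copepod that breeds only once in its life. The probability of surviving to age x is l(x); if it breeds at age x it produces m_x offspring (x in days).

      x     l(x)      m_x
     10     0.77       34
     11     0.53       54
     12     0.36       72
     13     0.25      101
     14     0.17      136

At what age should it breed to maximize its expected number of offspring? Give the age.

11

Expected offspring if breeding at age x = l(x) × m_x:
  age 10: 0.77 × 34 = 26.180
  age 11: 0.53 × 54 = 28.620
  age 12: 0.36 × 72 = 25.920
  age 13: 0.25 × 101 = 25.250
  age 14: 0.17 × 136 = 23.120
Maximum at age 11 (28.620).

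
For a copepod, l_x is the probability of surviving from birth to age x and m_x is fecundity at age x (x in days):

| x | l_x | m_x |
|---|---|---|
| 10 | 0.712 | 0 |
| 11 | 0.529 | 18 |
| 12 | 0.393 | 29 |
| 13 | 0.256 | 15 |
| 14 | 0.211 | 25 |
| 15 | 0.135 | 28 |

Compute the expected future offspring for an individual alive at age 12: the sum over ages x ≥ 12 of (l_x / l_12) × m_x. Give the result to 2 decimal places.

61.81

l_12 = 0.393. Conditional survival from age 12 to x is l_x / l_12.
  x=12: (0.393/0.393) × 29 = 29.0000
  x=13: (0.256/0.393) × 15 = 9.7710
  x=14: (0.211/0.393) × 25 = 13.4224
  x=15: (0.135/0.393) × 28 = 9.6183
Sum = 29.0000 + 9.7710 + 13.4224 + 9.6183 = 61.8117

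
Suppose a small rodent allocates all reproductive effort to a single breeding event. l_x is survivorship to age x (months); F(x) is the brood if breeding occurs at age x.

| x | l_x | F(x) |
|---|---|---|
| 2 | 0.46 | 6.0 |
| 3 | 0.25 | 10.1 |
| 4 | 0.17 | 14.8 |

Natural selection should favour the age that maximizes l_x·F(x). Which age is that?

Expected offspring if breeding at age x = l_x × F(x):
  age 2: 0.46 × 6.0 = 2.760
  age 3: 0.25 × 10.1 = 2.525
  age 4: 0.17 × 14.8 = 2.516
Maximum at age 2 (2.760).

2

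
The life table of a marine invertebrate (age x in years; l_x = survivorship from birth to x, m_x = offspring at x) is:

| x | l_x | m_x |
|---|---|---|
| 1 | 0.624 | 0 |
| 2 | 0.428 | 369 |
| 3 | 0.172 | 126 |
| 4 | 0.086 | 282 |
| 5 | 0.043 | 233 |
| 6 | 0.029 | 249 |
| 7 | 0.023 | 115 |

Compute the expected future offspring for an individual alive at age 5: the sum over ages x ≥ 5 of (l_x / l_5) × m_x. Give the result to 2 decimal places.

l_5 = 0.043. Conditional survival from age 5 to x is l_x / l_5.
  x=5: (0.043/0.043) × 233 = 233.0000
  x=6: (0.029/0.043) × 249 = 167.9302
  x=7: (0.023/0.043) × 115 = 61.5116
Sum = 233.0000 + 167.9302 + 61.5116 = 462.4419

462.44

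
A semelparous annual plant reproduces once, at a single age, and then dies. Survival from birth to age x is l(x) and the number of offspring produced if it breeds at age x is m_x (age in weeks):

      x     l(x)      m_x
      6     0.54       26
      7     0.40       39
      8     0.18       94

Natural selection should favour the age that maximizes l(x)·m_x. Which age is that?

8

Expected offspring if breeding at age x = l(x) × m_x:
  age 6: 0.54 × 26 = 14.040
  age 7: 0.40 × 39 = 15.600
  age 8: 0.18 × 94 = 16.920
Maximum at age 8 (16.920).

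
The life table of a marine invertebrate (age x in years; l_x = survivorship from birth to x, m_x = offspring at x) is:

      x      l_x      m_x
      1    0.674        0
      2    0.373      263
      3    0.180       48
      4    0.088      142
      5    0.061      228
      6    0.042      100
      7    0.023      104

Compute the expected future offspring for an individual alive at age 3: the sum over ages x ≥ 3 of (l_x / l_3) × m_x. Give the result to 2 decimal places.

231.31

l_3 = 0.180. Conditional survival from age 3 to x is l_x / l_3.
  x=3: (0.180/0.180) × 48 = 48.0000
  x=4: (0.088/0.180) × 142 = 69.4222
  x=5: (0.061/0.180) × 228 = 77.2667
  x=6: (0.042/0.180) × 100 = 23.3333
  x=7: (0.023/0.180) × 104 = 13.2889
Sum = 48.0000 + 69.4222 + 77.2667 + 23.3333 + 13.2889 = 231.3111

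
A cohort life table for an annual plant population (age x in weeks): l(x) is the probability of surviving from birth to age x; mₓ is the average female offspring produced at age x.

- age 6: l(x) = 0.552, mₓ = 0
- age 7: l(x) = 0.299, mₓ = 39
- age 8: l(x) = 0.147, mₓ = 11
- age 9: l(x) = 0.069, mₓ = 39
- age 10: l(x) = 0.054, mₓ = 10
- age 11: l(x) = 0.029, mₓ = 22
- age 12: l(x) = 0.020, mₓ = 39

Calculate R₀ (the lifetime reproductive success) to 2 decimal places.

R₀ = Σ l(x) mₓ:
  age 6: 0.552 × 0 = 0.0000
  age 7: 0.299 × 39 = 11.6610
  age 8: 0.147 × 11 = 1.6170
  age 9: 0.069 × 39 = 2.6910
  age 10: 0.054 × 10 = 0.5400
  age 11: 0.029 × 22 = 0.6380
  age 12: 0.020 × 39 = 0.7800
R₀ = 0.0000 + 11.6610 + 1.6170 + 2.6910 + 0.5400 + 0.6380 + 0.7800 = 17.9270

17.93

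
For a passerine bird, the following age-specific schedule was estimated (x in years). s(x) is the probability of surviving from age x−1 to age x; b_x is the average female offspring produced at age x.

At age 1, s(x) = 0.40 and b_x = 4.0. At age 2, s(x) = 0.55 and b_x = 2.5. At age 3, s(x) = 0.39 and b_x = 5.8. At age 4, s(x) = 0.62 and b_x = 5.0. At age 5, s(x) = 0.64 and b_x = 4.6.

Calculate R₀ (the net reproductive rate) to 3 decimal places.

3.070

Survivorship from birth: l_x = s_1·s_2·…·s_x.
  l_1 = 0.40000
  l_2 = 0.22000
  l_3 = 0.08580
  l_4 = 0.05320
  l_5 = 0.03405
R₀ = Σ l_x b_x:
  age 1: 0.40000 × 4.0 = 1.6000
  age 2: 0.22000 × 2.5 = 0.5500
  age 3: 0.08580 × 5.8 = 0.4976
  age 4: 0.05320 × 5.0 = 0.2660
  age 5: 0.03405 × 4.6 = 0.1566
R₀ = 1.6000 + 0.5500 + 0.4976 + 0.2660 + 0.1566 = 3.0703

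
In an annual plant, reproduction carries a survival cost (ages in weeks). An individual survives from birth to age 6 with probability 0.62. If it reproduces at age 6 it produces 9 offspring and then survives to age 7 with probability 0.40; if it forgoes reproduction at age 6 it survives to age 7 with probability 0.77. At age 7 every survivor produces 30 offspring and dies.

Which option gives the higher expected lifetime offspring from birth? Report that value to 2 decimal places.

14.32

breed at age 6: R₀ = 0.62 × (9 + 0.40 × 30) = 0.62 × 21.0000 = 13.0200
delay to age 7: R₀ = 0.62 × (0.77 × 30) = 0.62 × 23.1000 = 14.3220
Higher: delay to age 7 (14.3220).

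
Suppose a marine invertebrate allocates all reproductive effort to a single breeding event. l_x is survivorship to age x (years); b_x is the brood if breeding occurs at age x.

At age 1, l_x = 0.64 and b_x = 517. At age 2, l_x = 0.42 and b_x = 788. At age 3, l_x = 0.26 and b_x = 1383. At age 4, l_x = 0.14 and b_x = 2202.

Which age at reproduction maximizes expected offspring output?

Expected offspring if breeding at age x = l_x × b_x:
  age 1: 0.64 × 517 = 330.880
  age 2: 0.42 × 788 = 330.960
  age 3: 0.26 × 1383 = 359.580
  age 4: 0.14 × 2202 = 308.280
Maximum at age 3 (359.580).

3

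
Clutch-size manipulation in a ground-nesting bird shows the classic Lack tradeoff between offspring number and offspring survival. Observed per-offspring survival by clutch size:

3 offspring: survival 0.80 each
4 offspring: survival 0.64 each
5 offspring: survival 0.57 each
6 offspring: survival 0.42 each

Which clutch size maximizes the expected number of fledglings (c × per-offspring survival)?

Expected fledglings = c × s(c):
  c=3: 3 × 0.80 = 2.400
  c=4: 4 × 0.64 = 2.560
  c=5: 5 × 0.57 = 2.850
  c=6: 6 × 0.42 = 2.520
Maximum at c = 5 (2.850 fledglings).

5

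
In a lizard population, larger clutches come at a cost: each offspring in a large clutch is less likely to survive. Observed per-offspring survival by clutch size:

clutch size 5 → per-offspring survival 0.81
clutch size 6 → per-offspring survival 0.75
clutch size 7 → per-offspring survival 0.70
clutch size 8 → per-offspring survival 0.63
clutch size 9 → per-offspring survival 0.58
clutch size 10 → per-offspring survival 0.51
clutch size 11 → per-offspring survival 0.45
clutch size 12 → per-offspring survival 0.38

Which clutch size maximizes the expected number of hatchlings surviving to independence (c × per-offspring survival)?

Expected hatchlings surviving to independence = c × s(c):
  c=5: 5 × 0.81 = 4.050
  c=6: 6 × 0.75 = 4.500
  c=7: 7 × 0.70 = 4.900
  c=8: 8 × 0.63 = 5.040
  c=9: 9 × 0.58 = 5.220
  c=10: 10 × 0.51 = 5.100
  c=11: 11 × 0.45 = 4.950
  c=12: 12 × 0.38 = 4.560
Maximum at c = 9 (5.220 hatchlings surviving to independence).

9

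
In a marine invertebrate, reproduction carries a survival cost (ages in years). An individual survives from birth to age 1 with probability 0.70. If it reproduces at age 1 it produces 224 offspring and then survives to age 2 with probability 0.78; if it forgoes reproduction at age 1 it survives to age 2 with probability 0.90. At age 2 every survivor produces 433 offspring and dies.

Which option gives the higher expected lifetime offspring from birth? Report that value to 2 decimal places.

breed at age 1: R₀ = 0.70 × (224 + 0.78 × 433) = 0.70 × 561.7400 = 393.2180
delay to age 2: R₀ = 0.70 × (0.90 × 433) = 0.70 × 389.7000 = 272.7900
Higher: breed at age 1 (393.2180).

393.22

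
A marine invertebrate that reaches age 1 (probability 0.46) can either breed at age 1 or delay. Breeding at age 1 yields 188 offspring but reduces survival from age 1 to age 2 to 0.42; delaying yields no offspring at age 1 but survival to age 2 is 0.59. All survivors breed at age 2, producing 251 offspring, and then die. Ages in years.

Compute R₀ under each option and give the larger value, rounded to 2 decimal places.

breed at age 1: R₀ = 0.46 × (188 + 0.42 × 251) = 0.46 × 293.4200 = 134.9732
delay to age 2: R₀ = 0.46 × (0.59 × 251) = 0.46 × 148.0900 = 68.1214
Higher: breed at age 1 (134.9732).

134.97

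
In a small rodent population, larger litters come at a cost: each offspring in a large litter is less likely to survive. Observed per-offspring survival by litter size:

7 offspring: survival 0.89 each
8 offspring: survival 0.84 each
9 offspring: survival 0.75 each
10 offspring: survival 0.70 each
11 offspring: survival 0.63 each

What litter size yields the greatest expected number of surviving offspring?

10

Expected surviving offspring = c × s(c):
  c=7: 7 × 0.89 = 6.230
  c=8: 8 × 0.84 = 6.720
  c=9: 9 × 0.75 = 6.750
  c=10: 10 × 0.70 = 7.000
  c=11: 11 × 0.63 = 6.930
Maximum at c = 10 (7.000 surviving offspring).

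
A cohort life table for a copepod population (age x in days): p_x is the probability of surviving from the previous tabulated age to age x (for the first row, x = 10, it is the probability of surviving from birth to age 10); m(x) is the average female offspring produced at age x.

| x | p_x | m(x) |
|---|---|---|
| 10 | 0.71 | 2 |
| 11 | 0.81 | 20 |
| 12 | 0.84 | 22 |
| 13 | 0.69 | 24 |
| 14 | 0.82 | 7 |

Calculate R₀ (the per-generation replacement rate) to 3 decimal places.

Survivorship from birth: l_x = p_10·p_11·…·p_x.
  l_10 = 0.71000
  l_11 = 0.57510
  l_12 = 0.48308
  l_13 = 0.33333
  l_14 = 0.27333
R₀ = Σ l_x m(x):
  age 10: 0.71000 × 2 = 1.4200
  age 11: 0.57510 × 20 = 11.5020
  age 12: 0.48308 × 22 = 10.6278
  age 13: 0.33333 × 24 = 7.9999
  age 14: 0.27333 × 7 = 1.9133
R₀ = 1.4200 + 11.5020 + 10.6278 + 7.9999 + 1.9133 = 33.4630

33.463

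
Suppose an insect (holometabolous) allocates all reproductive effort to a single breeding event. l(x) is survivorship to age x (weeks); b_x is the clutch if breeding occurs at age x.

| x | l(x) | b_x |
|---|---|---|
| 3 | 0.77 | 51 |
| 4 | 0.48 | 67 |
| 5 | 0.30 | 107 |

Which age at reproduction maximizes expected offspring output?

Expected offspring if breeding at age x = l(x) × b_x:
  age 3: 0.77 × 51 = 39.270
  age 4: 0.48 × 67 = 32.160
  age 5: 0.30 × 107 = 32.100
Maximum at age 3 (39.270).

3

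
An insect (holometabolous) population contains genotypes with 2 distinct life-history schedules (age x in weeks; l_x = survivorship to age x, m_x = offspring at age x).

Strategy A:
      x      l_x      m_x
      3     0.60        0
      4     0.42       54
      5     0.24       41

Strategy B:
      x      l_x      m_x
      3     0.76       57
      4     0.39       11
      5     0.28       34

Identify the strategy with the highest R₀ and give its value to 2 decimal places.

57.13

Strategy A: R₀ = 0.60×0 + 0.42×54 + 0.24×41 = 32.5200
Strategy B: R₀ = 0.76×57 + 0.39×11 + 0.28×34 = 57.1300
Highest R₀: strategy B with 57.1300.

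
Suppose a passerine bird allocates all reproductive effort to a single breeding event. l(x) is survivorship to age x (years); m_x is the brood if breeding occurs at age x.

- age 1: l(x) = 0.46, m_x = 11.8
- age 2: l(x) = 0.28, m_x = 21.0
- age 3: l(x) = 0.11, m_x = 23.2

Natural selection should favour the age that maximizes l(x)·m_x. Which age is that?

2

Expected offspring if breeding at age x = l(x) × m_x:
  age 1: 0.46 × 11.8 = 5.428
  age 2: 0.28 × 21.0 = 5.880
  age 3: 0.11 × 23.2 = 2.552
Maximum at age 2 (5.880).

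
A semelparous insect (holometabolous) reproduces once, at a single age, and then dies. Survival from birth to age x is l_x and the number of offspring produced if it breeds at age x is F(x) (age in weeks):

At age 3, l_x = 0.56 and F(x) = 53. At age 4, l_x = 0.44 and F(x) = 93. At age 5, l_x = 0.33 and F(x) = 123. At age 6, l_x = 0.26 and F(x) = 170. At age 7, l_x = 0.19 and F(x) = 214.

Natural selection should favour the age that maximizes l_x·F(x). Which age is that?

Expected offspring if breeding at age x = l_x × F(x):
  age 3: 0.56 × 53 = 29.680
  age 4: 0.44 × 93 = 40.920
  age 5: 0.33 × 123 = 40.590
  age 6: 0.26 × 170 = 44.200
  age 7: 0.19 × 214 = 40.660
Maximum at age 6 (44.200).

6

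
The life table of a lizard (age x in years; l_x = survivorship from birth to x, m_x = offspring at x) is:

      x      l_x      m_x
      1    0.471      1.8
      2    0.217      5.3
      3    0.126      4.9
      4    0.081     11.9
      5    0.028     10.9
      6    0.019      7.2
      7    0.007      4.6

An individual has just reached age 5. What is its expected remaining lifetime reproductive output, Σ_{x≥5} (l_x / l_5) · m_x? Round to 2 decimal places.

16.94

l_5 = 0.028. Conditional survival from age 5 to x is l_x / l_5.
  x=5: (0.028/0.028) × 10.9 = 10.9000
  x=6: (0.019/0.028) × 7.2 = 4.8857
  x=7: (0.007/0.028) × 4.6 = 1.1500
Sum = 10.9000 + 4.8857 + 1.1500 = 16.9357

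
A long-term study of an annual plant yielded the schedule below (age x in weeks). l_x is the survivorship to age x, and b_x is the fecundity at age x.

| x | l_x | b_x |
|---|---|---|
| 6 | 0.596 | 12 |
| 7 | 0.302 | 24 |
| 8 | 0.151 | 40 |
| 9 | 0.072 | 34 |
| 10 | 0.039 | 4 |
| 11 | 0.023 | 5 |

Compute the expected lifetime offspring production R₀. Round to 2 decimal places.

23.16

R₀ = Σ l_x b_x:
  age 6: 0.596 × 12 = 7.1520
  age 7: 0.302 × 24 = 7.2480
  age 8: 0.151 × 40 = 6.0400
  age 9: 0.072 × 34 = 2.4480
  age 10: 0.039 × 4 = 0.1560
  age 11: 0.023 × 5 = 0.1150
R₀ = 7.1520 + 7.2480 + 6.0400 + 2.4480 + 0.1560 + 0.1150 = 23.1590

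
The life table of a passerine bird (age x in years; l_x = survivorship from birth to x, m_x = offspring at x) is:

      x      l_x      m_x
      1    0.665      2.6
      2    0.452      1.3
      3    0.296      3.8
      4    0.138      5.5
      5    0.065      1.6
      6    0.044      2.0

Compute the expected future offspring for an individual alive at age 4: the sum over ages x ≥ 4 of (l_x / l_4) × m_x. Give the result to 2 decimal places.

6.89

l_4 = 0.138. Conditional survival from age 4 to x is l_x / l_4.
  x=4: (0.138/0.138) × 5.5 = 5.5000
  x=5: (0.065/0.138) × 1.6 = 0.7536
  x=6: (0.044/0.138) × 2.0 = 0.6377
Sum = 5.5000 + 0.7536 + 0.6377 = 6.8913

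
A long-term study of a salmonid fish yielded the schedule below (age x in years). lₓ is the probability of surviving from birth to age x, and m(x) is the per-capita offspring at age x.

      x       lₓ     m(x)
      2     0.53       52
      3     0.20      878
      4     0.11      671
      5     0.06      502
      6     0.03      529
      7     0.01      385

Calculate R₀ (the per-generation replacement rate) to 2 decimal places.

R₀ = Σ lₓ m(x):
  age 2: 0.53 × 52 = 27.5600
  age 3: 0.20 × 878 = 175.6000
  age 4: 0.11 × 671 = 73.8100
  age 5: 0.06 × 502 = 30.1200
  age 6: 0.03 × 529 = 15.8700
  age 7: 0.01 × 385 = 3.8500
R₀ = 27.5600 + 175.6000 + 73.8100 + 30.1200 + 15.8700 + 3.8500 = 326.8100

326.81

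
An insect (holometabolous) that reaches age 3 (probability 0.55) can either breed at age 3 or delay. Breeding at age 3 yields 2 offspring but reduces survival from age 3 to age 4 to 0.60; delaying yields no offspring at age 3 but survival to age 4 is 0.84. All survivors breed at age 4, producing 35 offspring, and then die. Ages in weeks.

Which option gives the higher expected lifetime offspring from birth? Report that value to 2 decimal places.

breed at age 3: R₀ = 0.55 × (2 + 0.60 × 35) = 0.55 × 23.0000 = 12.6500
delay to age 4: R₀ = 0.55 × (0.84 × 35) = 0.55 × 29.4000 = 16.1700
Higher: delay to age 4 (16.1700).

16.17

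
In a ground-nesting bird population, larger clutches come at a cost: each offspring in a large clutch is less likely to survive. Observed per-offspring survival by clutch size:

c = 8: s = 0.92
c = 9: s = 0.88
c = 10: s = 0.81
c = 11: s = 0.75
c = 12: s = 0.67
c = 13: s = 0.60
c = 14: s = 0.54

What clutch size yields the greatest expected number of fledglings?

11

Expected fledglings = c × s(c):
  c=8: 8 × 0.92 = 7.360
  c=9: 9 × 0.88 = 7.920
  c=10: 10 × 0.81 = 8.100
  c=11: 11 × 0.75 = 8.250
  c=12: 12 × 0.67 = 8.040
  c=13: 13 × 0.60 = 7.800
  c=14: 14 × 0.54 = 7.560
Maximum at c = 11 (8.250 fledglings).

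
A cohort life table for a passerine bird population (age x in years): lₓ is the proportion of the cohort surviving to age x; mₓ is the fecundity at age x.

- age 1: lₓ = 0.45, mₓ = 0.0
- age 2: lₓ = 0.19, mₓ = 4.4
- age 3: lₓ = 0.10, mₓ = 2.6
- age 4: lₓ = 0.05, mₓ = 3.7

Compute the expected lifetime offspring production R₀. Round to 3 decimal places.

1.281

R₀ = Σ lₓ mₓ:
  age 1: 0.45 × 0.0 = 0.0000
  age 2: 0.19 × 4.4 = 0.8360
  age 3: 0.10 × 2.6 = 0.2600
  age 4: 0.05 × 3.7 = 0.1850
R₀ = 0.0000 + 0.8360 + 0.2600 + 0.1850 = 1.2810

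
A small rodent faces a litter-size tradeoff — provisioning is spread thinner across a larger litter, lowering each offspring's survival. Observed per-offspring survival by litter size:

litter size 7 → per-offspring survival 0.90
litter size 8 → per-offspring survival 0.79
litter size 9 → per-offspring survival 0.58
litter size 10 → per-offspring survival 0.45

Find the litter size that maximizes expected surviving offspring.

Expected surviving offspring = c × s(c):
  c=7: 7 × 0.90 = 6.300
  c=8: 8 × 0.79 = 6.320
  c=9: 9 × 0.58 = 5.220
  c=10: 10 × 0.45 = 4.500
Maximum at c = 8 (6.320 surviving offspring).

8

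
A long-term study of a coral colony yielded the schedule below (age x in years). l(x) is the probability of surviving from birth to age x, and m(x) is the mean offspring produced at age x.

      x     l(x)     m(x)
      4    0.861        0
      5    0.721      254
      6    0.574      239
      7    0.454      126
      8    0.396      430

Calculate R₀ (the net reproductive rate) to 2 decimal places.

547.80

R₀ = Σ l(x) m(x):
  age 4: 0.861 × 0 = 0.0000
  age 5: 0.721 × 254 = 183.1340
  age 6: 0.574 × 239 = 137.1860
  age 7: 0.454 × 126 = 57.2040
  age 8: 0.396 × 430 = 170.2800
R₀ = 0.0000 + 183.1340 + 137.1860 + 57.2040 + 170.2800 = 547.8040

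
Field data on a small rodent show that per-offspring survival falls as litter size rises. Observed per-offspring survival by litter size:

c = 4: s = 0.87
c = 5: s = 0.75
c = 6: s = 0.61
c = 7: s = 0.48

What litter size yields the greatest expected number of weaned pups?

5

Expected weaned pups = c × s(c):
  c=4: 4 × 0.87 = 3.480
  c=5: 5 × 0.75 = 3.750
  c=6: 6 × 0.61 = 3.660
  c=7: 7 × 0.48 = 3.360
Maximum at c = 5 (3.750 weaned pups).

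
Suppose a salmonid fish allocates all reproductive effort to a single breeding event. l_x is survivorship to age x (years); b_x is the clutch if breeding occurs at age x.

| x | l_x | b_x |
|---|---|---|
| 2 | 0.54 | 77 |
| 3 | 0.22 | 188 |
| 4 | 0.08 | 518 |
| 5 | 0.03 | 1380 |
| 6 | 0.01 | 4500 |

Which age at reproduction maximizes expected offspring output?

6

Expected offspring if breeding at age x = l_x × b_x:
  age 2: 0.54 × 77 = 41.580
  age 3: 0.22 × 188 = 41.360
  age 4: 0.08 × 518 = 41.440
  age 5: 0.03 × 1380 = 41.400
  age 6: 0.01 × 4500 = 45.000
Maximum at age 6 (45.000).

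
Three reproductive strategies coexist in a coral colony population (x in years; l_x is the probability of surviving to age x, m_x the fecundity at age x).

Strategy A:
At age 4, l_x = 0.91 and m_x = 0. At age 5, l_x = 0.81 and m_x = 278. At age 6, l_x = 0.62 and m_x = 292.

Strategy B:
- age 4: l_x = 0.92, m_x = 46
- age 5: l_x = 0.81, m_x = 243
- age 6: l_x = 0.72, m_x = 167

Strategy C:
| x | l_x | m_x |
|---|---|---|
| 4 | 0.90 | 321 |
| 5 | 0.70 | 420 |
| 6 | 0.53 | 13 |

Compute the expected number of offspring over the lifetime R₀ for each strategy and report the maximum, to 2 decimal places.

589.79

Strategy A: R₀ = 0.91×0 + 0.81×278 + 0.62×292 = 406.2200
Strategy B: R₀ = 0.92×46 + 0.81×243 + 0.72×167 = 359.3900
Strategy C: R₀ = 0.90×321 + 0.70×420 + 0.53×13 = 589.7900
Highest R₀: strategy C with 589.7900.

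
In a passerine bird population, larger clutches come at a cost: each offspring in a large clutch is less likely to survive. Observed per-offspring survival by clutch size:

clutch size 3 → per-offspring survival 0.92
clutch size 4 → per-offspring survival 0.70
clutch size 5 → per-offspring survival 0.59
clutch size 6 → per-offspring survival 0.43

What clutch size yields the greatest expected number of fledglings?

Expected fledglings = c × s(c):
  c=3: 3 × 0.92 = 2.760
  c=4: 4 × 0.70 = 2.800
  c=5: 5 × 0.59 = 2.950
  c=6: 6 × 0.43 = 2.580
Maximum at c = 5 (2.950 fledglings).

5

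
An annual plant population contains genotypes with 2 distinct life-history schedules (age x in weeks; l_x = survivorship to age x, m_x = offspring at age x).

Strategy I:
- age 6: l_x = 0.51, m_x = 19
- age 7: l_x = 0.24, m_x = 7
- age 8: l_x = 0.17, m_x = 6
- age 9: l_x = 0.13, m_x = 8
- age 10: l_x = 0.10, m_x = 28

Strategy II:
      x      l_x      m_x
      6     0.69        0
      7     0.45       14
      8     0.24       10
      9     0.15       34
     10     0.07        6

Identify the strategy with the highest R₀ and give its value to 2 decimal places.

16.23

Strategy I: R₀ = 0.51×19 + 0.24×7 + 0.17×6 + 0.13×8 + 0.10×28 = 16.2300
Strategy II: R₀ = 0.69×0 + 0.45×14 + 0.24×10 + 0.15×34 + 0.07×6 = 14.2200
Highest R₀: strategy I with 16.2300.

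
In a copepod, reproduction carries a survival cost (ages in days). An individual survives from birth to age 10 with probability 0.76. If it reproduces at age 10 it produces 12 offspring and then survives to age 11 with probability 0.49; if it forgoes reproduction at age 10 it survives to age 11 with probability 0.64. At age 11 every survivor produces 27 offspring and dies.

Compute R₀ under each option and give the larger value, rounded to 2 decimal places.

breed at age 10: R₀ = 0.76 × (12 + 0.49 × 27) = 0.76 × 25.2300 = 19.1748
delay to age 11: R₀ = 0.76 × (0.64 × 27) = 0.76 × 17.2800 = 13.1328
Higher: breed at age 10 (19.1748).

19.17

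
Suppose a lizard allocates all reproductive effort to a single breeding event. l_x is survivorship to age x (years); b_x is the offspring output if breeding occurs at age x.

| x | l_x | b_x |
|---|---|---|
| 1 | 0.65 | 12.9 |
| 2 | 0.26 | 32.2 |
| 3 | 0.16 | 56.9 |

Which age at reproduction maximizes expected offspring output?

3

Expected offspring if breeding at age x = l_x × b_x:
  age 1: 0.65 × 12.9 = 8.385
  age 2: 0.26 × 32.2 = 8.372
  age 3: 0.16 × 56.9 = 9.104
Maximum at age 3 (9.104).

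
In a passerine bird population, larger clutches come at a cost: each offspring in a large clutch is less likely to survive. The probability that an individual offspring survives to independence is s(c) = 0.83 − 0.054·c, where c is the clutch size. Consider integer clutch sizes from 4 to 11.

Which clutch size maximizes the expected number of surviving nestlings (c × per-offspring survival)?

8

Expected surviving nestlings = c × s(c):
  c=4: 4 × 0.614 = 2.456
  c=5: 5 × 0.560 = 2.800
  c=6: 6 × 0.506 = 3.036
  c=7: 7 × 0.452 = 3.164
  c=8: 8 × 0.398 = 3.184
  c=9: 9 × 0.344 = 3.096
  c=10: 10 × 0.290 = 2.900
  c=11: 11 × 0.236 = 2.596
Maximum at c = 8 (3.184 surviving nestlings).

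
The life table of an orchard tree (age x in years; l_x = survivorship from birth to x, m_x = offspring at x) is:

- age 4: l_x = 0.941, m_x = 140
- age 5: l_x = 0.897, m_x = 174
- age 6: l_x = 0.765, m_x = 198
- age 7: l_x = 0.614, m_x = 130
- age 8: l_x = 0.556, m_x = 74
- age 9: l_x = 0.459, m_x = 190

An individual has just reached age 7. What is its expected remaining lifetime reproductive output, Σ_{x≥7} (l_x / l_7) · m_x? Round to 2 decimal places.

339.05

l_7 = 0.614. Conditional survival from age 7 to x is l_x / l_7.
  x=7: (0.614/0.614) × 130 = 130.0000
  x=8: (0.556/0.614) × 74 = 67.0098
  x=9: (0.459/0.614) × 190 = 142.0358
Sum = 130.0000 + 67.0098 + 142.0358 = 339.0456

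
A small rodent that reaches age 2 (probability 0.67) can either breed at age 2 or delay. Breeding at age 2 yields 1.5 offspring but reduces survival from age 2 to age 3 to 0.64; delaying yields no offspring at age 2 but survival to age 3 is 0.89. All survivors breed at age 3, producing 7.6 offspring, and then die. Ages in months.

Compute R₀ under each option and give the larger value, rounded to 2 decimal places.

breed at age 2: R₀ = 0.67 × (1.5 + 0.64 × 7.6) = 0.67 × 6.3640 = 4.2639
delay to age 3: R₀ = 0.67 × (0.89 × 7.6) = 0.67 × 6.7640 = 4.5319
Higher: delay to age 3 (4.5319).

4.53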